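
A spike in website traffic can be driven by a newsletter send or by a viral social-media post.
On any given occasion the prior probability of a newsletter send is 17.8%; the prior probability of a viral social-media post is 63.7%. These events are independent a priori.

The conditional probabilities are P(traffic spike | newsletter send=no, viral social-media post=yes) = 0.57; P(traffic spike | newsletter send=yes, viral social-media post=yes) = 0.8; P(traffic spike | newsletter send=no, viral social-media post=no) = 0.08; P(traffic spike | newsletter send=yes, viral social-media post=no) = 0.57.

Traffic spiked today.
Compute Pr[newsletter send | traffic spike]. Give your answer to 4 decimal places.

Pr[newsletter send | traffic spike] ≈ 0.2835

Weight on newsletter send=true, given the evidence: 0.036830 + 0.090709 = 0.127539
The normalizing constant is 0.08×0.822×0.363 + 0.57×0.822×0.637 + 0.57×0.178×0.363 + 0.8×0.178×0.637 = 0.449870
P(newsletter send | traffic spike) = 0.127539/0.449870 ≈ 0.2835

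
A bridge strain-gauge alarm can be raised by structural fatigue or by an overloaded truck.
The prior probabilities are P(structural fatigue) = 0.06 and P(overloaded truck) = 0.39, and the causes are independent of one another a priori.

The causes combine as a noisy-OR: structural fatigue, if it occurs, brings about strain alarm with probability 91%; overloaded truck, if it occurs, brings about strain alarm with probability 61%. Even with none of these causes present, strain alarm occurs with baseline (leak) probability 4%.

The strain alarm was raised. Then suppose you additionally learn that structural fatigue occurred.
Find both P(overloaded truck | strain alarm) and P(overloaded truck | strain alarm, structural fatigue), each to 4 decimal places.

Under noisy-OR, P(strain alarm | causes) = 1 − (1−0.04)·∏(1−qᵢ) over the active causes.
P(strain alarm) = 0.04·0.94·0.61 + 0.6256·0.94·0.39 + 0.9136·0.06·0.61 + 0.966304·0.06·0.39 = 0.022936 + 0.229345 + 0.033438 + 0.022612 = 0.308331
The overloaded truck-present share is 0.229345 + 0.022612 = 0.251957.
P(overloaded truck | strain alarm) = 0.251957 / 0.308331 ≈ 0.8172

With the extra evidence:
Sum P(strain alarm|·) weighted by the priors over both values of overloaded truck:
  P(strain alarm | structural fatigue) = 0.9136·0.61 + 0.966304·0.39
        = 0.557296 + 0.376859 = 0.934155
Configurations with overloaded truck contribute 0.376859, so
  P(overloaded truck | strain alarm, structural fatigue) = 0.376859 / 0.934155 ≈ 0.4034

P(overloaded truck | strain alarm) ≈ 0.8172; P(overloaded truck | strain alarm, structural fatigue) ≈ 0.4034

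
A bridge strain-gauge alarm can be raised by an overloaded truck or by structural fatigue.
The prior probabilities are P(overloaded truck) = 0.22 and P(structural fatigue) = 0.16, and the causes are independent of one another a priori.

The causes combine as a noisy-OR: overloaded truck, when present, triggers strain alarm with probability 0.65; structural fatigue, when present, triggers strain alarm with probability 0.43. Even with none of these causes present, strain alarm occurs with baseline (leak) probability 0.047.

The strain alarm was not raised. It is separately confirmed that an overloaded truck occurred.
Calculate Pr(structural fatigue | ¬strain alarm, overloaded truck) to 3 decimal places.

Under noisy-OR, P(strain alarm | causes) = 1 − (1−0.047)·∏(1−qᵢ) over the active causes.
Enumerate both values of structural fatigue and weight by the priors:
  P(¬strain alarm | overloaded truck) = 0.33355*0.84 + 0.190124*0.16
        = 0.280182 + 0.030420 = 0.310602
Keeping only the structural fatigue-present terms gives 0.030420, so
  P(structural fatigue | ¬strain alarm, overloaded truck) = 0.030420 / 0.310602 ≈ 0.098

Pr(structural fatigue | ¬strain alarm, overloaded truck) ≈ 0.098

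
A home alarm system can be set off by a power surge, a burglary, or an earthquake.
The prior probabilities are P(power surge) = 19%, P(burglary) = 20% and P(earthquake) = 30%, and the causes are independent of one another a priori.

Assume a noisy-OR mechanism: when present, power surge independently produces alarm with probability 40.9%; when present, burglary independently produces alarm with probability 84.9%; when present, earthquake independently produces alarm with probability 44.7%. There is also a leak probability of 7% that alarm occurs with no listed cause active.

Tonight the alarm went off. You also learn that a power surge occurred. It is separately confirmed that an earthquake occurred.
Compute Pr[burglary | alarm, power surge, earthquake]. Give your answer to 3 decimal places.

Under noisy-OR, P(alarm | causes) = 1 − (1−0.07)·∏(1−qᵢ) over the active causes.
P(alarm | power surge, earthquake) = 0.696055·0.8 + 0.954104·0.2 = 0.556844 + 0.190821 = 0.747665
Restricting to configurations with burglary present: 0.954104·0.2 = 0.190821.
Hence the posterior is 0.190821/0.747665 ≈ 0.255.

Pr[burglary | alarm, power surge, earthquake] ≈ 0.255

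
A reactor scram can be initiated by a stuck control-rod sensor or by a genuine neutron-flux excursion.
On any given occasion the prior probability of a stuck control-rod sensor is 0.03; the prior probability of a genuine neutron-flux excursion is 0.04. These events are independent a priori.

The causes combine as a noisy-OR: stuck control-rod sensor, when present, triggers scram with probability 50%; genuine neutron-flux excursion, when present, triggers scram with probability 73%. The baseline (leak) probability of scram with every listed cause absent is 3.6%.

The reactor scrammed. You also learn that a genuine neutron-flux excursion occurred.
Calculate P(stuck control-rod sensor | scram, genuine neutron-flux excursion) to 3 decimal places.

P(stuck control-rod sensor | scram, genuine neutron-flux excursion) ≈ 0.035

Under noisy-OR, P(scram | causes) = 1 − (1−0.036)·∏(1−qᵢ) over the active causes.
Sum P(scram|·) weighted by the priors over both values of stuck control-rod sensor:
  P(scram | genuine neutron-flux excursion) = 0.73972×0.97 + 0.86986×0.03
        = 0.717528 + 0.026096 = 0.743624
Configurations with stuck control-rod sensor contribute 0.026096, so
  P(stuck control-rod sensor | scram, genuine neutron-flux excursion) = 0.026096 / 0.743624 ≈ 0.035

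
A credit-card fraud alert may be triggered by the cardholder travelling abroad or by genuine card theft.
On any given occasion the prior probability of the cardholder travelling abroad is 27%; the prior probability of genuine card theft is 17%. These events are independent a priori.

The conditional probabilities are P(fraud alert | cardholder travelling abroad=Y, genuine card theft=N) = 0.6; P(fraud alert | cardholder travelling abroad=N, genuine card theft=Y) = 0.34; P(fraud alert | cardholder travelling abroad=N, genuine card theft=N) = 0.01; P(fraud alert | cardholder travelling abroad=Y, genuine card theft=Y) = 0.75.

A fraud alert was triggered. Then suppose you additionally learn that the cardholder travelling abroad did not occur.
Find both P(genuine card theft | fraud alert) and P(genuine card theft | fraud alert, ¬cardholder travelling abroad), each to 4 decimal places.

By total probability over the 4 (cardholder travelling abroad, genuine card theft) configurations:
  P(fraud alert) = 0.01×0.73×0.83 + 0.34×0.73×0.17 + 0.6×0.27×0.83 + 0.75×0.27×0.17
        = 0.006059 + 0.042194 + 0.134460 + 0.034425 = 0.217138
Keeping only the genuine card theft-present terms gives 0.076619, so
  P(genuine card theft | fraud alert) = 0.076619 / 0.217138 ≈ 0.3529

With the extra evidence:
Numerator (weight on configurations with genuine card theft): 0.34*0.17 = 0.057800
Denominator P(fraud alert | ¬cardholder travelling abroad): 0.01*0.83 + 0.34*0.17 = 0.066100
Posterior = 0.057800 / 0.066100 ≈ 0.8744
Ruling out cardholder travelling abroad raises the posterior on genuine card theft — the flip side of explaining away.

P(genuine card theft | fraud alert) ≈ 0.3529; P(genuine card theft | fraud alert, ¬cardholder travelling abroad) ≈ 0.8744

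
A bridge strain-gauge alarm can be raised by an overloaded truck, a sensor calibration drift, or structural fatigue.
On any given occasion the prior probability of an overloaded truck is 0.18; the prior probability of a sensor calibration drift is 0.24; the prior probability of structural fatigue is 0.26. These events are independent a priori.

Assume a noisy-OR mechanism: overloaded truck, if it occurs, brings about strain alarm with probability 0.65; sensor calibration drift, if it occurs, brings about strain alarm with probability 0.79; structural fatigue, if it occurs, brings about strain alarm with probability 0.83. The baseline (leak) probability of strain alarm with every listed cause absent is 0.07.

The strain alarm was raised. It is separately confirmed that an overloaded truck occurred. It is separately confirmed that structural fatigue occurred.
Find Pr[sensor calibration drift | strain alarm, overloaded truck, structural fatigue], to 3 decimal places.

Under noisy-OR, P(strain alarm | causes) = 1 − (1−0.07)·∏(1−qᵢ) over the active causes.
P(strain alarm | overloaded truck, structural fatigue) = 0.944665*0.76 + 0.98838*0.24 = 0.717945 + 0.237211 = 0.955156
Restricting to configurations with sensor calibration drift present: 0.98838*0.24 = 0.237211.
P(sensor calibration drift | strain alarm, overloaded truck, structural fatigue) = 0.237211 / 0.955156 ≈ 0.248

Pr[sensor calibration drift | strain alarm, overloaded truck, structural fatigue] ≈ 0.248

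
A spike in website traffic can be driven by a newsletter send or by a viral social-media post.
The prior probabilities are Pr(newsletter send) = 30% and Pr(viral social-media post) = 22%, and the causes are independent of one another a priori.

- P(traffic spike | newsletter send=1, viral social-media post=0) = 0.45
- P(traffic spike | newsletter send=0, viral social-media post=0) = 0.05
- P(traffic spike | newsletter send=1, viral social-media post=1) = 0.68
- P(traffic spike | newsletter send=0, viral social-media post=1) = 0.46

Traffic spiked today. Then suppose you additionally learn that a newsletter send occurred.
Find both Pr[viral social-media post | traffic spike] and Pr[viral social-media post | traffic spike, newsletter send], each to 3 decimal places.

For the numerator, keep only viral social-media post=true terms: 0.070840 + 0.044880 = 0.115720
Normalizer over all consistent configurations: 0.05·0.7·0.78 + 0.46·0.7·0.22 + 0.45·0.3·0.78 + 0.68·0.3·0.22 = 0.248320
Posterior = 0.115720 / 0.248320 ≈ 0.466

Now condition on the additional information:
Numerator (weight on configurations with viral social-media post): 0.68×0.22 = 0.149600
Normalizer over all consistent configurations: 0.45×0.78 + 0.68×0.22 = 0.500600
P(viral social-media post | traffic spike, newsletter send) = 0.149600/0.500600 ≈ 0.299
The drop from 0.466 to 0.299 is the explaining-away (discounting) effect.

Pr[viral social-media post | traffic spike] ≈ 0.466; Pr[viral social-media post | traffic spike, newsletter send] ≈ 0.299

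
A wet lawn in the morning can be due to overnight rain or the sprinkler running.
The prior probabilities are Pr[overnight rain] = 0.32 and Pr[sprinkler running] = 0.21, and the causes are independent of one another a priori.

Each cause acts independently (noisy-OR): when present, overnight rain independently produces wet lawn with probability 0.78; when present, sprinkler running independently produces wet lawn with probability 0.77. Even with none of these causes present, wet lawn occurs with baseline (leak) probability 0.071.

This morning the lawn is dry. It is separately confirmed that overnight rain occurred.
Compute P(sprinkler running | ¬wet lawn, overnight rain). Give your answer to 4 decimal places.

Under noisy-OR, P(wet lawn | causes) = 1 − (1−0.071)·∏(1−qᵢ) over the active causes.
Enumerate both values of sprinkler running and weight by the priors:
  P(¬wet lawn | overnight rain) = 0.20438*0.79 + 0.047007*0.21
        = 0.161460 + 0.009871 = 0.171331
Keeping only the sprinkler running-present terms gives 0.009871, so
  P(sprinkler running | ¬wet lawn, overnight rain) = 0.009871 / 0.171331 ≈ 0.0576

P(sprinkler running | ¬wet lawn, overnight rain) ≈ 0.0576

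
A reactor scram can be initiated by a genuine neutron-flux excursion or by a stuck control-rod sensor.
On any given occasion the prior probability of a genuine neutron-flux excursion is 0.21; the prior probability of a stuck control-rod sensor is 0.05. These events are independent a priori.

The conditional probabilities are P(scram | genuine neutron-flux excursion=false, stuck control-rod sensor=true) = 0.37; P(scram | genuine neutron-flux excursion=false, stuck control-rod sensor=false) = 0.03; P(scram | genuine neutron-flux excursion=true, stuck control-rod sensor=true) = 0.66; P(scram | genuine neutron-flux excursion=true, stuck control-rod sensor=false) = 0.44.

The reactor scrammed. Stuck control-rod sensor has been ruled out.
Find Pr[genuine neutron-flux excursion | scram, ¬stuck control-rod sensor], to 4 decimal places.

Enumerate both values of genuine neutron-flux excursion and weight by the priors:
  P(scram | ¬stuck control-rod sensor) = 0.03*0.79 + 0.44*0.21
        = 0.023700 + 0.092400 = 0.116100
Keeping only the genuine neutron-flux excursion-present terms gives 0.092400, so
  P(genuine neutron-flux excursion | scram, ¬stuck control-rod sensor) = 0.092400 / 0.116100 ≈ 0.7959

Pr[genuine neutron-flux excursion | scram, ¬stuck control-rod sensor] ≈ 0.7959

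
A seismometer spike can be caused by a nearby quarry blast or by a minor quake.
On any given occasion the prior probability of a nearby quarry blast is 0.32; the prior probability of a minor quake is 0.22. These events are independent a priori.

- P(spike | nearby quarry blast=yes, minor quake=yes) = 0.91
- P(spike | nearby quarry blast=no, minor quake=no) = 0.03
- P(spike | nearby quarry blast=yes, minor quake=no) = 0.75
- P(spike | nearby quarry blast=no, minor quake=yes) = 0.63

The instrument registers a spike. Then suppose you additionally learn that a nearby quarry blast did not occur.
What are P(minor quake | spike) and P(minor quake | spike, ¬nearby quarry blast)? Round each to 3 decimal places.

Enumerate the 4 (nearby quarry blast, minor quake) configurations and weight by the priors:
  P(spike) = 0.03*0.68*0.78 + 0.63*0.68*0.22 + 0.75*0.32*0.78 + 0.91*0.32*0.22
        = 0.015912 + 0.094248 + 0.187200 + 0.064064 = 0.361424
Configurations with minor quake contribute 0.158312, so
  P(minor quake | spike) = 0.158312 / 0.361424 ≈ 0.438

Now condition on the additional information:
P(spike | ¬nearby quarry blast) = 0.03×0.78 + 0.63×0.22 = 0.023400 + 0.138600 = 0.162000
Restricting to configurations with minor quake present: 0.63×0.22 = 0.138600.
So P(minor quake | spike, ¬nearby quarry blast) = 0.138600/0.162000 ≈ 0.856.
With nearby quarry blast excluded, minor quake must carry more of the explanatory weight for the spike.

P(minor quake | spike) ≈ 0.438; P(minor quake | spike, ¬nearby quarry blast) ≈ 0.856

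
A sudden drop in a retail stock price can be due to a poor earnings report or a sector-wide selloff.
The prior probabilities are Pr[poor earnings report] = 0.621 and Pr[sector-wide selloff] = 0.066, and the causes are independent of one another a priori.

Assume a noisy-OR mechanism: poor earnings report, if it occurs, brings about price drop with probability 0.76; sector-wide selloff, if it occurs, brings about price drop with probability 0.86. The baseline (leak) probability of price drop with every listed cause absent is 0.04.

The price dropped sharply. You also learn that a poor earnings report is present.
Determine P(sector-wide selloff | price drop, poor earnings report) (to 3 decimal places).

P(sector-wide selloff | price drop, poor earnings report) ≈ 0.082

Under noisy-OR, P(price drop | causes) = 1 − (1−0.04)·∏(1−qᵢ) over the active causes.
Sum P(price drop|·) weighted by the priors over both values of sector-wide selloff:
  P(price drop | poor earnings report) = 0.7696×0.934 + 0.967744×0.066
        = 0.718806 + 0.063871 = 0.782677
The terms with sector-wide selloff present sum to 0.063871, so
  P(sector-wide selloff | price drop, poor earnings report) = 0.063871 / 0.782677 ≈ 0.082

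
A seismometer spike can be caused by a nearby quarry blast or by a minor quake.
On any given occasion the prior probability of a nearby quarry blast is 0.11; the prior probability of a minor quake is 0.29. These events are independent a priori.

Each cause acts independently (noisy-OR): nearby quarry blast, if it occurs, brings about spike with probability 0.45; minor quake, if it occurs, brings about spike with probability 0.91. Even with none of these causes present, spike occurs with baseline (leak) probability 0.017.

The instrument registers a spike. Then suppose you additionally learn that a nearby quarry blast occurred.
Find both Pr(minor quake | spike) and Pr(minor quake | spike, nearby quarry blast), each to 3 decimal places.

Under noisy-OR, P(spike | causes) = 1 − (1−0.017)·∏(1−qᵢ) over the active causes.
P(spike) = 0.017·0.89·0.71 + 0.91153·0.89·0.29 + 0.45935·0.11·0.71 + 0.951342·0.11·0.29 = 0.010742 + 0.235266 + 0.035875 + 0.030348 = 0.312231
The minor quake-present share is 0.235266 + 0.030348 = 0.265614.
So P(minor quake | spike) = 0.265614/0.312231 ≈ 0.851.

Now condition on the additional information:
Weight on minor quake=true, given the evidence: 0.951342·0.29 = 0.275889
Normalizer over all consistent configurations: 0.45935·0.71 + 0.951342·0.29 = 0.602027
P(minor quake | spike, nearby quarry blast) = 0.275889/0.602027 ≈ 0.458

Pr(minor quake | spike) ≈ 0.851; Pr(minor quake | spike, nearby quarry blast) ≈ 0.458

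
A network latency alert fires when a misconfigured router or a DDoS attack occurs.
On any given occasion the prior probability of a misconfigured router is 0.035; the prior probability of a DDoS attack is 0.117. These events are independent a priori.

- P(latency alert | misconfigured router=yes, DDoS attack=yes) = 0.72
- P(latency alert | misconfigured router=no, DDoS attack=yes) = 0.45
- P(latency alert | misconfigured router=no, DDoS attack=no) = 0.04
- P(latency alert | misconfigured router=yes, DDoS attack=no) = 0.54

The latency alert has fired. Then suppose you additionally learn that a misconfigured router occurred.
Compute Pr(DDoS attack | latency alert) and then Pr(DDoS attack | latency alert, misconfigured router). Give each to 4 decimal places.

Pr(DDoS attack | latency alert) ≈ 0.5143; Pr(DDoS attack | latency alert, misconfigured router) ≈ 0.1501

For the numerator, keep only DDoS attack=true terms: 0.050807 + 0.002948 = 0.053755
Normalizer over all consistent configurations: 0.04*0.965*0.883 + 0.45*0.965*0.117 + 0.54*0.035*0.883 + 0.72*0.035*0.117 = 0.104528
P(DDoS attack | latency alert) = 0.053755/0.104528 ≈ 0.5143

Now also conditioning on misconfigured router=true:
Weight on DDoS attack=true, given the evidence: 0.72*0.117 = 0.084240
Denominator P(latency alert | misconfigured router): 0.54*0.883 + 0.72*0.117 = 0.561060
Posterior = 0.084240 / 0.561060 ≈ 0.1501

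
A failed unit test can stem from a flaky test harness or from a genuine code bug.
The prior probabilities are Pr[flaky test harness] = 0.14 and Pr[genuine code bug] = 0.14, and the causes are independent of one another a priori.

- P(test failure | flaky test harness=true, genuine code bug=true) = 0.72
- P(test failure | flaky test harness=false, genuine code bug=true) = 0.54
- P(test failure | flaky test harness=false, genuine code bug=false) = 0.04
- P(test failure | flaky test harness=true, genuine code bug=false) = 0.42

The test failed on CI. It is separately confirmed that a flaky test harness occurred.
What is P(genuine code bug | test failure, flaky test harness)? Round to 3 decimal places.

P(genuine code bug | test failure, flaky test harness) ≈ 0.218

By total probability over both values of genuine code bug:
  P(test failure | flaky test harness) = 0.42·0.86 + 0.72·0.14
        = 0.361200 + 0.100800 = 0.462000
The terms with genuine code bug present sum to 0.100800, so
  P(genuine code bug | test failure, flaky test harness) = 0.100800 / 0.462000 ≈ 0.218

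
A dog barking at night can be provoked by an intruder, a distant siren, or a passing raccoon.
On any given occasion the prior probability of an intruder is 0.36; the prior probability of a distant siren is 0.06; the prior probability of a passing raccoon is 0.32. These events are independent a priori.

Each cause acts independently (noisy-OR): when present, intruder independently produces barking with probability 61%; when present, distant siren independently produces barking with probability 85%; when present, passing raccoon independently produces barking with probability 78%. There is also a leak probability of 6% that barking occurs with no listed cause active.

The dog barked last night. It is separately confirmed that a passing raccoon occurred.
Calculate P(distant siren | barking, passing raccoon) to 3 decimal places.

Under noisy-OR, P(barking | causes) = 1 − (1−0.06)·∏(1−qᵢ) over the active causes.
Weight on distant siren=true, given the evidence: 0.037209 + 0.021339 = 0.058548
Denominator P(barking | passing raccoon): 0.7932*0.64*0.94 + 0.96898*0.64*0.06 + 0.919348*0.36*0.94 + 0.987902*0.36*0.06 = 0.846844
Posterior = 0.058548 / 0.846844 ≈ 0.069

P(distant siren | barking, passing raccoon) ≈ 0.069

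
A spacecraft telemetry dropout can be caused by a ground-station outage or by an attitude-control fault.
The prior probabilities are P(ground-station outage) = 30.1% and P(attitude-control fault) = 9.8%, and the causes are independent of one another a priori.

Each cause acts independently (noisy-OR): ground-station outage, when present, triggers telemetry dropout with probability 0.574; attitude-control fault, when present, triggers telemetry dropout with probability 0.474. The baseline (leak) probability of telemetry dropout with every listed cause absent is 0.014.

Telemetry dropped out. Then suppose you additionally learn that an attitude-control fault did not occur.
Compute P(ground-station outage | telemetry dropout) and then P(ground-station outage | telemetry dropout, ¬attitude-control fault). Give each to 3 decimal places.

P(ground-station outage | telemetry dropout) ≈ 0.812; P(ground-station outage | telemetry dropout, ¬attitude-control fault) ≈ 0.947

Under noisy-OR, P(telemetry dropout | causes) = 1 − (1−0.014)·∏(1−qᵢ) over the active causes.
P(telemetry dropout) = 0.014·0.699·0.902 + 0.481364·0.699·0.098 + 0.579964·0.301·0.902 + 0.779061·0.301·0.098 = 0.008827 + 0.032974 + 0.157461 + 0.022981 = 0.222243
Restricting to configurations with ground-station outage present: 0.157461 + 0.022981 = 0.180442.
P(ground-station outage | telemetry dropout) = 0.180442 / 0.222243 ≈ 0.812

With the extra evidence:
P(telemetry dropout | ¬attitude-control fault) = 0.014*0.699 + 0.579964*0.301 = 0.009786 + 0.174569 = 0.184355
Of this, 0.174569 comes from 0.579964*0.301 (the ground-station outage=true cases).
P(ground-station outage | telemetry dropout, ¬attitude-control fault) = 0.174569 / 0.184355 ≈ 0.947
With attitude-control fault excluded, ground-station outage must carry more of the explanatory weight for the telemetry dropout.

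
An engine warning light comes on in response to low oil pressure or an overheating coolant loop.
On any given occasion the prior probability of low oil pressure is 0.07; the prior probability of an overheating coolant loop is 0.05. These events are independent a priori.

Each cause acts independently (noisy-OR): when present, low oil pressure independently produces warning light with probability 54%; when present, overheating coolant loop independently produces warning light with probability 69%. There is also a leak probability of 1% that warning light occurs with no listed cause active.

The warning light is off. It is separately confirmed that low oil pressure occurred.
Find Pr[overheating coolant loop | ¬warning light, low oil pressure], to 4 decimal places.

Pr[overheating coolant loop | ¬warning light, low oil pressure] ≈ 0.0161

Under noisy-OR, P(warning light | causes) = 1 − (1−0.01)·∏(1−qᵢ) over the active causes.
By total probability over both values of overheating coolant loop:
  P(¬warning light | low oil pressure) = 0.4554×0.95 + 0.141174×0.05
        = 0.432630 + 0.007059 = 0.439689
The terms with overheating coolant loop present sum to 0.007059, so
  P(overheating coolant loop | ¬warning light, low oil pressure) = 0.007059 / 0.439689 ≈ 0.0161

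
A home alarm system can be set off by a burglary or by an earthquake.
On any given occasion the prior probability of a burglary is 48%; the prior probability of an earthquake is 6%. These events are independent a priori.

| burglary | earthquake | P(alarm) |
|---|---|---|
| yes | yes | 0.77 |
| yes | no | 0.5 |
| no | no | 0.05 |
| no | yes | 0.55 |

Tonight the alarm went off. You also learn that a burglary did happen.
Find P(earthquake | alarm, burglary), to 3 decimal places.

Weight on earthquake=true, given the evidence: 0.77·0.06 = 0.046200
The normalizing constant is 0.5·0.94 + 0.77·0.06 = 0.516200
Posterior = 0.046200 / 0.516200 ≈ 0.090

P(earthquake | alarm, burglary) ≈ 0.090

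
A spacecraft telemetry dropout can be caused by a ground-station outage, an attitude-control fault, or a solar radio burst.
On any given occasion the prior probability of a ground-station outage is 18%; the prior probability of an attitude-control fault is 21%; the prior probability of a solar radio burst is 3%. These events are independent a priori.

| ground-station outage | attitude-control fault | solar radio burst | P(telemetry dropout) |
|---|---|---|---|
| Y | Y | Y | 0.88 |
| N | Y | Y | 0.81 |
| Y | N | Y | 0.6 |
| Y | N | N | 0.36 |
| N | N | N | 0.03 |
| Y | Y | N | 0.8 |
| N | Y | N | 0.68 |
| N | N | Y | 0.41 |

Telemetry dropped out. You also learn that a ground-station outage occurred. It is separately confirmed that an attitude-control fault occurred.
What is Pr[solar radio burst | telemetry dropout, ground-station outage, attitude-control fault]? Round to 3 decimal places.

Pr[solar radio burst | telemetry dropout, ground-station outage, attitude-control fault] ≈ 0.033

P(telemetry dropout | ground-station outage, attitude-control fault) = 0.8·0.97 + 0.88·0.03 = 0.776000 + 0.026400 = 0.802400
Restricting to configurations with solar radio burst present: 0.88·0.03 = 0.026400.
P(solar radio burst | telemetry dropout, ground-station outage, attitude-control fault) = 0.026400 / 0.802400 ≈ 0.033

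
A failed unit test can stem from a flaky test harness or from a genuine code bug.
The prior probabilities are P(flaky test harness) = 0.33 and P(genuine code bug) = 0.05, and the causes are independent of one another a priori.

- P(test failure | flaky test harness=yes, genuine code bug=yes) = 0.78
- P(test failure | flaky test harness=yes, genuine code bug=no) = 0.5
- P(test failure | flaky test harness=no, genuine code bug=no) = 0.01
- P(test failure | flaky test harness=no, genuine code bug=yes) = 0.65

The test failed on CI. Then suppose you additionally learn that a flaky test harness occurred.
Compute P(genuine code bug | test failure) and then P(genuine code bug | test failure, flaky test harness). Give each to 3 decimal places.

P(test failure) = 0.01·0.67·0.95 + 0.65·0.67·0.05 + 0.5·0.33·0.95 + 0.78·0.33·0.05 = 0.006365 + 0.021775 + 0.156750 + 0.012870 = 0.197760
Restricting to configurations with genuine code bug present: 0.021775 + 0.012870 = 0.034645.
Hence the posterior is 0.034645/0.197760 ≈ 0.175.

Now condition on the additional information:
P(test failure | flaky test harness) = 0.5·0.95 + 0.78·0.05 = 0.475000 + 0.039000 = 0.514000
Of this, 0.039000 comes from 0.78·0.05 (the genuine code bug=true cases).
Hence the posterior is 0.039000/0.514000 ≈ 0.076.

P(genuine code bug | test failure) ≈ 0.175; P(genuine code bug | test failure, flaky test harness) ≈ 0.076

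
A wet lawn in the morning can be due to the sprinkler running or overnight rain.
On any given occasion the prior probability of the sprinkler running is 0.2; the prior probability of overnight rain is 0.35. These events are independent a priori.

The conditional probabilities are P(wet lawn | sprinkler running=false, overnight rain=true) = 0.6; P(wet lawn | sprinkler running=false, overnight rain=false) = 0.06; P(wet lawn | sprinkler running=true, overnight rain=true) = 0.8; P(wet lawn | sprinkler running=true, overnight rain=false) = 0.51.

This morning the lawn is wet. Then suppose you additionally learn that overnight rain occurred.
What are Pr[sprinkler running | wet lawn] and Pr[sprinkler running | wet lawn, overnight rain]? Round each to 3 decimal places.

Pr[sprinkler running | wet lawn] ≈ 0.380; Pr[sprinkler running | wet lawn, overnight rain] ≈ 0.250

Numerator (weight on configurations with sprinkler running): 0.066300 + 0.056000 = 0.122300
Normalizer over all consistent configurations: 0.06×0.8×0.65 + 0.6×0.8×0.35 + 0.51×0.2×0.65 + 0.8×0.2×0.35 = 0.321500
P(sprinkler running | wet lawn) = 0.122300/0.321500 ≈ 0.380

Now condition on the additional information:
Enumerate both values of sprinkler running and weight by the priors:
  P(wet lawn | overnight rain) = 0.6*0.8 + 0.8*0.2
        = 0.480000 + 0.160000 = 0.640000
Configurations with sprinkler running contribute 0.160000, so
  P(sprinkler running | wet lawn, overnight rain) = 0.160000 / 0.640000 ≈ 0.250
Conditioning on overnight rain lowers the posterior on sprinkler running: the classic explaining-away effect in a common-effect structure.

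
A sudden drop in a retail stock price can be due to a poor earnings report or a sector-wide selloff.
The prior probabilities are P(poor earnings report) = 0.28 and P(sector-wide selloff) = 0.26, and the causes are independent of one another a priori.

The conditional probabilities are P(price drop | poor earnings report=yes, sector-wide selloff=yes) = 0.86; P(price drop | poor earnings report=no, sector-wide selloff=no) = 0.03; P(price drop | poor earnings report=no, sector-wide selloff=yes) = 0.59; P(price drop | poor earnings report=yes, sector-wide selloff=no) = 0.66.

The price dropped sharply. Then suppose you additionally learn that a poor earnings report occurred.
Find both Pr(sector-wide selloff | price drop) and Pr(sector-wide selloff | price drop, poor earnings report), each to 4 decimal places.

Weight on sector-wide selloff=true, given the evidence: 0.110448 + 0.062608 = 0.173056
The normalizing constant is 0.03*0.72*0.74 + 0.59*0.72*0.26 + 0.66*0.28*0.74 + 0.86*0.28*0.26 = 0.325792
P(sector-wide selloff | price drop) = 0.173056/0.325792 ≈ 0.5312

Now also conditioning on poor earnings report=true:
Enumerate both values of sector-wide selloff and weight by the priors:
  P(price drop | poor earnings report) = 0.66·0.74 + 0.86·0.26
        = 0.488400 + 0.223600 = 0.712000
Keeping only the sector-wide selloff-present terms gives 0.223600, so
  P(sector-wide selloff | price drop, poor earnings report) = 0.223600 / 0.712000 ≈ 0.3140
This is intercausal reasoning (explaining away): once poor earnings report accounts for the price drop, sector-wide selloff becomes less likely.

Pr(sector-wide selloff | price drop) ≈ 0.5312; Pr(sector-wide selloff | price drop, poor earnings report) ≈ 0.3140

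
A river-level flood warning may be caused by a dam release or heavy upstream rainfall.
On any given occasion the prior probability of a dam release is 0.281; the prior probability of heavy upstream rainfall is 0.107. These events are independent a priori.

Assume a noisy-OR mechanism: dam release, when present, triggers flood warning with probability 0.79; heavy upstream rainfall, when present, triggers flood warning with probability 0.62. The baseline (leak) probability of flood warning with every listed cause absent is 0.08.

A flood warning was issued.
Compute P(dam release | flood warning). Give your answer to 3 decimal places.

Under noisy-OR, P(flood warning | causes) = 1 − (1−0.08)·∏(1−qᵢ) over the active causes.
P(flood warning) = 0.08×0.719×0.893 + 0.6504×0.719×0.107 + 0.8068×0.281×0.893 + 0.926584×0.281×0.107 = 0.051365 + 0.050037 + 0.202453 + 0.027860 = 0.331715
Of this, 0.230313 comes from 0.202453 + 0.027860 (the dam release=true cases).
Hence the posterior is 0.230313/0.331715 ≈ 0.694.

P(dam release | flood warning) ≈ 0.694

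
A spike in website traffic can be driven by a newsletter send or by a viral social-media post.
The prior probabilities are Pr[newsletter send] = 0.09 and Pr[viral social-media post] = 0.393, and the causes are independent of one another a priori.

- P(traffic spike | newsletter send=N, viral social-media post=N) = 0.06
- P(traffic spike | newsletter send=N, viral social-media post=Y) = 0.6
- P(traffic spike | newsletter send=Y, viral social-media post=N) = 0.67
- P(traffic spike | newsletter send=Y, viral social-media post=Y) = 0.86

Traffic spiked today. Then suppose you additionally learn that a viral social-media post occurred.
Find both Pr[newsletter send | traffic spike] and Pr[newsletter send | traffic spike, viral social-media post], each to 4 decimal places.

Sum P(traffic spike|·) weighted by the priors over the 4 (newsletter send, viral social-media post) configurations:
  P(traffic spike) = 0.06*0.91*0.607 + 0.6*0.91*0.393 + 0.67*0.09*0.607 + 0.86*0.09*0.393
        = 0.033142 + 0.214578 + 0.036602 + 0.030418 = 0.314740
Keeping only the newsletter send-present terms gives 0.067020, so
  P(newsletter send | traffic spike) = 0.067020 / 0.314740 ≈ 0.2129

Now condition on the additional information:
P(traffic spike | viral social-media post) = 0.6×0.91 + 0.86×0.09 = 0.546000 + 0.077400 = 0.623400
Of this, 0.077400 comes from 0.86×0.09 (the newsletter send=true cases).
P(newsletter send | traffic spike, viral social-media post) = 0.077400 / 0.623400 ≈ 0.1242
Conditioning on viral social-media post lowers the posterior on newsletter send: the classic explaining-away effect in a common-effect structure.

Pr[newsletter send | traffic spike] ≈ 0.2129; Pr[newsletter send | traffic spike, viral social-media post] ≈ 0.1242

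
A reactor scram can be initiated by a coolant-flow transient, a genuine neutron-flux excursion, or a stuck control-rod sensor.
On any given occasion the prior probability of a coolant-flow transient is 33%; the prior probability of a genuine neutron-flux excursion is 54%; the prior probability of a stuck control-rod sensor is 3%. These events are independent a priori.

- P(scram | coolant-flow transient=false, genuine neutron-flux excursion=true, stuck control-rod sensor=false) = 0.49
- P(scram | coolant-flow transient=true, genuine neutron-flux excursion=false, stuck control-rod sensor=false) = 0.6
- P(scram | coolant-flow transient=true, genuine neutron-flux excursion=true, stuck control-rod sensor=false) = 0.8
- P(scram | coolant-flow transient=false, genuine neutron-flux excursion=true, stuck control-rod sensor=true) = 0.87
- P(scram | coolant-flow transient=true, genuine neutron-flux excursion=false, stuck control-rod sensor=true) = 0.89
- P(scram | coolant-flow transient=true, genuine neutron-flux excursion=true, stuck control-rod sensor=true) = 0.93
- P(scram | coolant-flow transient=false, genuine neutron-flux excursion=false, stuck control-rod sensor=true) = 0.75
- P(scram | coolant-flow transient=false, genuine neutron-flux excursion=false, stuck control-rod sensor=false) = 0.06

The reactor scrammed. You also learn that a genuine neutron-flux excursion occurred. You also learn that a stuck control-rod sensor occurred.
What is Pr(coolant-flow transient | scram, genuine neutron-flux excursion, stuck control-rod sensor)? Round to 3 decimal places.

P(scram | genuine neutron-flux excursion, stuck control-rod sensor) = 0.87·0.67 + 0.93·0.33 = 0.582900 + 0.306900 = 0.889800
The coolant-flow transient-present share is 0.93·0.33 = 0.306900.
Hence the posterior is 0.306900/0.889800 ≈ 0.345.

Pr(coolant-flow transient | scram, genuine neutron-flux excursion, stuck control-rod sensor) ≈ 0.345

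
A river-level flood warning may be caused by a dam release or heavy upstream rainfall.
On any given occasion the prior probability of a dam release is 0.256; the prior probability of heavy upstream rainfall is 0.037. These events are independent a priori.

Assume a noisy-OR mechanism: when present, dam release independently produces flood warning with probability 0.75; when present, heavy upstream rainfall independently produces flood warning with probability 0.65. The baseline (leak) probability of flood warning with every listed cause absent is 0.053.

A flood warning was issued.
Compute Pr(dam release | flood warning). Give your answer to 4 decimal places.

Under noisy-OR, P(flood warning | causes) = 1 − (1−0.053)·∏(1−qᵢ) over the active causes.
For the numerator, keep only dam release=true terms: 0.188162 + 0.008687 = 0.196849
Denominator P(flood warning): 0.053·0.744·0.963 + 0.66855·0.744·0.037 + 0.76325·0.256·0.963 + 0.917138·0.256·0.037 = 0.253226
P(dam release | flood warning) = 0.196849/0.253226 ≈ 0.7774

Pr(dam release | flood warning) ≈ 0.7774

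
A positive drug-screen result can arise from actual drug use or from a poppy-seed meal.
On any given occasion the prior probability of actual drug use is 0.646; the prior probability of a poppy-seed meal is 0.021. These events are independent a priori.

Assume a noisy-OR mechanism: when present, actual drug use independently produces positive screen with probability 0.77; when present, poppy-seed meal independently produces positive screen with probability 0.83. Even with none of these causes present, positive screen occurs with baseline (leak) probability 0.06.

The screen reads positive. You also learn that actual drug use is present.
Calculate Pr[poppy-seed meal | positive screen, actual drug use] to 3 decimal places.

Pr[poppy-seed meal | positive screen, actual drug use] ≈ 0.026

Under noisy-OR, P(positive screen | causes) = 1 − (1−0.06)·∏(1−qᵢ) over the active causes.
Numerator (weight on configurations with poppy-seed meal): 0.963246·0.021 = 0.020228
Denominator P(positive screen | actual drug use): 0.7838·0.979 + 0.963246·0.021 = 0.787568
P(poppy-seed meal | positive screen, actual drug use) = 0.020228/0.787568 ≈ 0.026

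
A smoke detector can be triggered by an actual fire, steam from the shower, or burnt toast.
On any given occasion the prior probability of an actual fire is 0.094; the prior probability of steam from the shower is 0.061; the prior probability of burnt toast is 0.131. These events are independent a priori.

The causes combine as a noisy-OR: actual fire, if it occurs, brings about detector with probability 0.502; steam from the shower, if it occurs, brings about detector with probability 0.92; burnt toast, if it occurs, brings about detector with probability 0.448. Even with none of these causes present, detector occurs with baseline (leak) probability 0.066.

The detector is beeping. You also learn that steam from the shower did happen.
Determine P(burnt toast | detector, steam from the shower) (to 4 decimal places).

P(burnt toast | detector, steam from the shower) ≈ 0.1349

Under noisy-OR, P(detector | causes) = 1 − (1−0.066)·∏(1−qᵢ) over the active causes.
Enumerate the 4 (actual fire, burnt toast) configurations and weight by the priors:
  P(detector | steam from the shower) = 0.92528·0.906·0.869 + 0.958755·0.906·0.131 + 0.962789·0.094·0.869 + 0.97946·0.094·0.131
        = 0.728486 + 0.113791 + 0.078646 + 0.012061 = 0.932984
Configurations with burnt toast contribute 0.125852, so
  P(burnt toast | detector, steam from the shower) = 0.125852 / 0.932984 ≈ 0.1349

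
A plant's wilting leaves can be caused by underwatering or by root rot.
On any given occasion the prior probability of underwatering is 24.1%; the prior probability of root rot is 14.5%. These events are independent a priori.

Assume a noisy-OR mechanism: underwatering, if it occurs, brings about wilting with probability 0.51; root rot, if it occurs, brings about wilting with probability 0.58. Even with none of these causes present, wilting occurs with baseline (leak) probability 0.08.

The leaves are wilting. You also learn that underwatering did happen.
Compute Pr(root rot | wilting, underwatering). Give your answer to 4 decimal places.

Under noisy-OR, P(wilting | causes) = 1 − (1−0.08)·∏(1−qᵢ) over the active causes.
P(wilting | underwatering) = 0.5492*0.855 + 0.810664*0.145 = 0.469566 + 0.117546 = 0.587112
Of this, 0.117546 comes from 0.810664*0.145 (the root rot=true cases).
P(root rot | wilting, underwatering) = 0.117546 / 0.587112 ≈ 0.2002

Pr(root rot | wilting, underwatering) ≈ 0.2002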